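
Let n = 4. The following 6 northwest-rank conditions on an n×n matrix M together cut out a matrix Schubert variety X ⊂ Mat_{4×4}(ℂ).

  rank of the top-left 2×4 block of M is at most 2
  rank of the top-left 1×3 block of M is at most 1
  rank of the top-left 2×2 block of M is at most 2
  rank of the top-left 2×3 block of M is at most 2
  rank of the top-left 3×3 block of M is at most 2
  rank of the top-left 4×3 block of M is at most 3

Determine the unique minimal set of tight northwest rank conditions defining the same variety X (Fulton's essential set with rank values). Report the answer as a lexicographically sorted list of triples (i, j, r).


Recovering R(i,j) via the rank-extension bound from the 6 conditions:

  i=1: 1  1  1  1
  i=2: 1  2  2  2
  i=3: 1  2  2  3
  i=4: 1  2  3  4

hence w(1..4) = (1, 2, 4, 3).

D(w) has 1 cell with 1 SE-corner; essential set:

[(3, 3, 2)]


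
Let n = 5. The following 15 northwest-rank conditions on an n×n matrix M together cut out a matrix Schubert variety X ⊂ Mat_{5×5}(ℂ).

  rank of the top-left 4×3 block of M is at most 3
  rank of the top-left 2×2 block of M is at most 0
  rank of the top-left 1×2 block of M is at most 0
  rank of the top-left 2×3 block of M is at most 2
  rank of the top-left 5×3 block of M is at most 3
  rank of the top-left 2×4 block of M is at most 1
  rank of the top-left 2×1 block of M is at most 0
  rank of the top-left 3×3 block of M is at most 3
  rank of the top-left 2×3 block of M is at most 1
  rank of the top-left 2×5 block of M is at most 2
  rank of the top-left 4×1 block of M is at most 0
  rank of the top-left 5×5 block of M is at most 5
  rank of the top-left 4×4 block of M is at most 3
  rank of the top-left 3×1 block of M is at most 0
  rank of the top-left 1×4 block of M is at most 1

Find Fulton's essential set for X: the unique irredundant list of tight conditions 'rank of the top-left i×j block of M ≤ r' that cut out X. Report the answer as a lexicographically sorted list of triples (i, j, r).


Reconstructing r_w from the 15 given conditions:

  R[1]: 0, 0, 1, 1, 1
  R[2]: 0, 0, 1, 1, 2
  R[3]: 0, 1, 2, 2, 3
  R[4]: 0, 1, 2, 3, 4
  R[5]: 1, 2, 3, 4, 5

reading off 1-entries of Δ²R: w = (3, 5, 2, 4, 1).

D(w) has 7 cells with 3 SE-corners; essential set:

[(2, 2, 0), (2, 4, 1), (4, 1, 0)]


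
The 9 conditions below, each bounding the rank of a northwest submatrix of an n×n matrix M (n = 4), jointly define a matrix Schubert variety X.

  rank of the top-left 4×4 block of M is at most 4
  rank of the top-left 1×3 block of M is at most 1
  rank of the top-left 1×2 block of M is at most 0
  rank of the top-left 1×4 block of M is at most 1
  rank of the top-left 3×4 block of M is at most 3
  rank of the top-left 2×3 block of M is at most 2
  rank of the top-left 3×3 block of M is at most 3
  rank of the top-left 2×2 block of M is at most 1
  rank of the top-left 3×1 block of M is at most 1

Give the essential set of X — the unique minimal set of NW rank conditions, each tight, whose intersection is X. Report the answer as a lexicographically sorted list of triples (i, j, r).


Reconstructing r_w from the 9 given conditions:

  0 | 0 | 1 | 1
  1 | 1 | 2 | 2
  1 | 2 | 3 | 3
  1 | 2 | 3 | 4

the unique w with this rank table is (3, 1, 2, 4).

Fulton essential set (1 of the 2 Rothe cells):

[(1, 2, 0)]


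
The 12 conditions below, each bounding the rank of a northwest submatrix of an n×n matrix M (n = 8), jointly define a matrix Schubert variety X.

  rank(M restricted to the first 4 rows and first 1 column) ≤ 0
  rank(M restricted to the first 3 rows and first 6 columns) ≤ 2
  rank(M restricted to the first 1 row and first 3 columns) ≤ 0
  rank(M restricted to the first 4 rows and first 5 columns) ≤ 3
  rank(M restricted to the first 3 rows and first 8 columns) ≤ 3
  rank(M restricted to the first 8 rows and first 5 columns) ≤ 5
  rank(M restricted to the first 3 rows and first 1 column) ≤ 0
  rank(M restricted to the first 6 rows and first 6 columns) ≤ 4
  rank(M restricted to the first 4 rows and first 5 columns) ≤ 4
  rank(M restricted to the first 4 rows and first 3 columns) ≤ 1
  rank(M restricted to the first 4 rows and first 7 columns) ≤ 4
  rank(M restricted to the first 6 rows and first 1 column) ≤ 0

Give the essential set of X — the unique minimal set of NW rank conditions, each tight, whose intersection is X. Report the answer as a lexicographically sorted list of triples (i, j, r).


Recovering R(i,j) via the rank-extension bound from the 12 conditions:

  row 1: 0 0 0 1 1 1 1 1
  row 2: 0 1 1 2 2 2 2 2
  row 3: 0 1 1 2 2 2 3 3
  row 4: 0 1 1 2 3 3 4 4
  row 5: 0 1 2 3 4 4 5 5
  row 6: 0 1 2 3 4 4 5 6
  row 7: 1 2 3 4 5 5 6 7
  row 8: 1 2 3 4 5 6 7 8

hence w(1..8) = (4, 2, 7, 5, 3, 8, 1, 6).

ℓ(w)=13; the 5 essential cells (i,j,r):

[(1, 3, 0), (3, 6, 2), (4, 3, 1), (6, 1, 0), (6, 6, 4)]


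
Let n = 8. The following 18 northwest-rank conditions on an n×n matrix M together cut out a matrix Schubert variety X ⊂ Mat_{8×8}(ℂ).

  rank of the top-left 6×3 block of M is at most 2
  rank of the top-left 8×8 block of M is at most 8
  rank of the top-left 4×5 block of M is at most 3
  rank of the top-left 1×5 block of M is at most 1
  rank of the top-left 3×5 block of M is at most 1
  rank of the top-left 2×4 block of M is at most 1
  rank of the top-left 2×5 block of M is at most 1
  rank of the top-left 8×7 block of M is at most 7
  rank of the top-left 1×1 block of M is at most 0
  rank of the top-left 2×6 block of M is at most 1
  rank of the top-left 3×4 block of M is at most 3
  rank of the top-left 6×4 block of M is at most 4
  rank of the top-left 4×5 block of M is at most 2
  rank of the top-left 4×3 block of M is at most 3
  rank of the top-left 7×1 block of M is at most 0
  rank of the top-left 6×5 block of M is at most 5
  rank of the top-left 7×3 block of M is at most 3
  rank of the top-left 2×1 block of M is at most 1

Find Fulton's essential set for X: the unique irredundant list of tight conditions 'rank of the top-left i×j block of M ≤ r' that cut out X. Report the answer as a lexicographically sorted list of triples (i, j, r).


Rank table r_w(8×8) implied by the 18 constraints:

  R[1]: 0, 1, 1, 1, 1, 1, 1, 1
  R[2]: 0, 1, 1, 1, 1, 1, 2, 2
  R[3]: 0, 1, 1, 1, 1, 2, 3, 3
  R[4]: 0, 1, 2, 2, 2, 3, 4, 4
  R[5]: 0, 1, 2, 3, 3, 4, 5, 5
  R[6]: 0, 1, 2, 3, 4, 5, 6, 6
  R[7]: 0, 1, 2, 3, 4, 5, 6, 7
  R[8]: 1, 2, 3, 4, 5, 6, 7, 8

second differences of R give the permutation w = (2, 7, 6, 3, 4, 5, 8, 1).

Rothe diagram D(w) (14 cells), 3 SE-corners (essential conditions):

[(2, 6, 1), (3, 5, 1), (7, 1, 0)]


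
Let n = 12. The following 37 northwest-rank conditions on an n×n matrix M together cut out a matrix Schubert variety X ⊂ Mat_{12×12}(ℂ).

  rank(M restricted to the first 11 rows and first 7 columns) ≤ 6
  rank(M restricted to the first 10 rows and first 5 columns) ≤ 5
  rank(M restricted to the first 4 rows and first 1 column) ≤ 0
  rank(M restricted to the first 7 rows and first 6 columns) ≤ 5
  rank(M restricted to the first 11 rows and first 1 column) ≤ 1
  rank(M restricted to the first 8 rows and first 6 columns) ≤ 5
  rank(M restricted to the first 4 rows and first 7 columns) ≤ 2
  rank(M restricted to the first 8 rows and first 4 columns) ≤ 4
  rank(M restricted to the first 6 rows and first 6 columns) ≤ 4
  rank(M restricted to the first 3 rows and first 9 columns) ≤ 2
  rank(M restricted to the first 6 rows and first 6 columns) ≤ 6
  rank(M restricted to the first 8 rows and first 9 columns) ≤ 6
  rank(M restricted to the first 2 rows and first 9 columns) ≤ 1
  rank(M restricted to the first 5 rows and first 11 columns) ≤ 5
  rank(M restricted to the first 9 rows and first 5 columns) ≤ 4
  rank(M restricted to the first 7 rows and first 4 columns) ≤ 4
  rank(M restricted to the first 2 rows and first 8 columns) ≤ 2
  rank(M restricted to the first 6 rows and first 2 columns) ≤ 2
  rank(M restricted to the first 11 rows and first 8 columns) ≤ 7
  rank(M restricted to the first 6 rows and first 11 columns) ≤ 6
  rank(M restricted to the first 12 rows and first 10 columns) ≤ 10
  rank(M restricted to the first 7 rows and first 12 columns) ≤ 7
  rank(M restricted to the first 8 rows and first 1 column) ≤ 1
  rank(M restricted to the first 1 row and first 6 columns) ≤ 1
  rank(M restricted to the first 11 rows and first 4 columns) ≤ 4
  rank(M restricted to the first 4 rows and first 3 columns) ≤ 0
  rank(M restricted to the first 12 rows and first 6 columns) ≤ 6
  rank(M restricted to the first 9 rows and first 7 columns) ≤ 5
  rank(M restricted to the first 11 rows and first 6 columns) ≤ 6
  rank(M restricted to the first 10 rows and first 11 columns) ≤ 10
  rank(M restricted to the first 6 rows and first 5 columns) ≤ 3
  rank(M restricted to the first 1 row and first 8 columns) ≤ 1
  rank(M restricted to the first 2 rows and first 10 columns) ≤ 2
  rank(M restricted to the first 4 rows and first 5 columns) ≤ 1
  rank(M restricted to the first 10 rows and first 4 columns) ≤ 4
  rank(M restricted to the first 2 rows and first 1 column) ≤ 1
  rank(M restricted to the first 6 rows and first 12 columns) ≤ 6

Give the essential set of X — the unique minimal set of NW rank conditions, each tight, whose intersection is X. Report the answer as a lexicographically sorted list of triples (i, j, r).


Reconstructing r_w from the 37 given conditions:

  0, 0, 0, 1, 1, 1, 1, 1, 1, 1, 1, 1
  0, 0, 0, 1, 1, 1, 1, 1, 1, 2, 2, 2
  0, 0, 0, 1, 1, 2, 2, 2, 2, 3, 3, 3
  0, 0, 0, 1, 1, 2, 2, 3, 3, 4, 4, 4
  1, 1, 1, 2, 2, 3, 3, 4, 4, 5, 5, 5
  1, 2, 2, 3, 3, 4, 4, 5, 5, 6, 6, 6
  1, 2, 3, 4, 4, 5, 5, 6, 6, 7, 7, 7
  1, 2, 3, 4, 4, 5, 5, 6, 6, 7, 8, 8
  1, 2, 3, 4, 4, 5, 5, 6, 7, 8, 9, 9
  1, 2, 3, 4, 5, 6, 6, 7, 8, 9, 10, 10
  1, 2, 3, 4, 5, 6, 6, 7, 8, 9, 10, 11
  1, 2, 3, 4, 5, 6, 7, 8, 9, 10, 11, 12

second differences of R give the permutation w = (4, 10, 6, 8, 1, 2, 3, 11, 9, 5, 12, 7).

|D(w)|=26, |Ess(w)|=8:

[(2, 9, 1), (4, 3, 0), (4, 5, 1), (4, 7, 2), (8, 9, 6), (9, 5, 4), (9, 7, 5), (11, 7, 6)]


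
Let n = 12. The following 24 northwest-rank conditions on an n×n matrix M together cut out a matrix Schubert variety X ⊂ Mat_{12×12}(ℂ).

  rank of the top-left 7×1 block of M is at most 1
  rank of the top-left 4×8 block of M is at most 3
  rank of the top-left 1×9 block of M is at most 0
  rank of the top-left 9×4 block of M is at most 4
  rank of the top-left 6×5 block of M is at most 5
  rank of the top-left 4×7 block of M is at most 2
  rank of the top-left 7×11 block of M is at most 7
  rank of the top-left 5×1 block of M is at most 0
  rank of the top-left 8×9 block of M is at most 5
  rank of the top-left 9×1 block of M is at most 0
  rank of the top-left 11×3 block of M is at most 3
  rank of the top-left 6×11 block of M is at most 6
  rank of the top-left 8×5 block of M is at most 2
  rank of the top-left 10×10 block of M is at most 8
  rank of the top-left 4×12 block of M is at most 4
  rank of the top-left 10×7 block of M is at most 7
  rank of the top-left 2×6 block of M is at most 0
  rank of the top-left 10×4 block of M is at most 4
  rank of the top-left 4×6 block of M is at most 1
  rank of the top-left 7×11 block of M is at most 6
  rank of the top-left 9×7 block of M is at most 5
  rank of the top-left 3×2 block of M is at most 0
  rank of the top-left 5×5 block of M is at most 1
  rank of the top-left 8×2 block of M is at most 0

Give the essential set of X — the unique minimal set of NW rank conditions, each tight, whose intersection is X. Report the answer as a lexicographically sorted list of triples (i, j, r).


Rank table r_w(12×12) implied by the 24 constraints:

  R[1]: 0 0 0 0 0 0 0 0 0 1 1 1
  R[2]: 0 0 0 0 0 0 1 1 1 2 2 2
  R[3]: 0 0 1 1 1 1 2 2 2 3 3 3
  R[4]: 0 0 1 1 1 1 2 3 3 4 4 4
  R[5]: 0 0 1 1 1 2 3 4 4 5 5 5
  R[6]: 0 0 1 2 2 3 4 5 5 6 6 6
  R[7]: 0 0 1 2 2 3 4 5 5 6 6 7
  R[8]: 0 0 1 2 2 3 4 5 5 6 7 8
  R[9]: 0 1 2 3 3 4 5 6 6 7 8 9
  R[10]: 1 2 3 4 4 5 6 7 7 8 9 10
  R[11]: 1 2 3 4 5 6 7 8 8 9 10 11
  R[12]: 1 2 3 4 5 6 7 8 9 10 11 12

hence w(1..12) = (10, 7, 3, 8, 6, 4, 12, 11, 2, 1, 5, 9).

9 SE-corners of the 38-cell Rothe diagram give Ess(w):

[(1, 9, 0), (2, 6, 0), (4, 6, 1), (5, 5, 1), (7, 11, 6), (8, 2, 0), (8, 5, 2), (8, 9, 5), (9, 1, 0)]


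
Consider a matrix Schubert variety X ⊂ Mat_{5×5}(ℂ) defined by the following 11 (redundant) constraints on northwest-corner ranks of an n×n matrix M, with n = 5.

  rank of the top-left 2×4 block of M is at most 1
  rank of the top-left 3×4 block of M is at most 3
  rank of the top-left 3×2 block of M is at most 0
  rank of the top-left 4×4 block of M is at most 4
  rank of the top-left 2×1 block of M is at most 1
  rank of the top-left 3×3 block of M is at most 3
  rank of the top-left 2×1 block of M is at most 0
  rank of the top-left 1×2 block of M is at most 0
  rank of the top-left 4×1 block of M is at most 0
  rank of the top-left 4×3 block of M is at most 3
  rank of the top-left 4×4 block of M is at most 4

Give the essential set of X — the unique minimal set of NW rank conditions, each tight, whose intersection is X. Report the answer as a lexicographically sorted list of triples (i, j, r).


Computing R[i][j] = min implied NW-rank bound (n=5, 11 conditions):

  i=1: 0 | 0 | 1 | 1 | 1
  i=2: 0 | 0 | 1 | 1 | 2
  i=3: 0 | 0 | 1 | 2 | 3
  i=4: 0 | 1 | 2 | 3 | 4
  i=5: 1 | 2 | 3 | 4 | 5

hence w(1..5) = (3, 5, 4, 2, 1).

3 SE-corners of the 8-cell Rothe diagram give Ess(w):

[(2, 4, 1), (3, 2, 0), (4, 1, 0)]


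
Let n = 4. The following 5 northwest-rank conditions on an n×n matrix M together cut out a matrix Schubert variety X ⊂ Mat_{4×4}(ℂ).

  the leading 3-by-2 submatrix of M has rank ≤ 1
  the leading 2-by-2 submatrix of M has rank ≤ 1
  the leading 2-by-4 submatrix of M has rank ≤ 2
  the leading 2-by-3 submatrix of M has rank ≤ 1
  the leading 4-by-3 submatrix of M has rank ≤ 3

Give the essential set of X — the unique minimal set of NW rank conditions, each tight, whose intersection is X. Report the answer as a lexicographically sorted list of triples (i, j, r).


Rank table r_w(4×4) implied by the 5 constraints:

  row 1: 1  1  1  1
  row 2: 1  1  1  2
  row 3: 1  1  2  3
  row 4: 1  2  3  4

hence w(1..4) = (1, 4, 3, 2).

|D(w)|=3, |Ess(w)|=2:

[(2, 3, 1), (3, 2, 1)]


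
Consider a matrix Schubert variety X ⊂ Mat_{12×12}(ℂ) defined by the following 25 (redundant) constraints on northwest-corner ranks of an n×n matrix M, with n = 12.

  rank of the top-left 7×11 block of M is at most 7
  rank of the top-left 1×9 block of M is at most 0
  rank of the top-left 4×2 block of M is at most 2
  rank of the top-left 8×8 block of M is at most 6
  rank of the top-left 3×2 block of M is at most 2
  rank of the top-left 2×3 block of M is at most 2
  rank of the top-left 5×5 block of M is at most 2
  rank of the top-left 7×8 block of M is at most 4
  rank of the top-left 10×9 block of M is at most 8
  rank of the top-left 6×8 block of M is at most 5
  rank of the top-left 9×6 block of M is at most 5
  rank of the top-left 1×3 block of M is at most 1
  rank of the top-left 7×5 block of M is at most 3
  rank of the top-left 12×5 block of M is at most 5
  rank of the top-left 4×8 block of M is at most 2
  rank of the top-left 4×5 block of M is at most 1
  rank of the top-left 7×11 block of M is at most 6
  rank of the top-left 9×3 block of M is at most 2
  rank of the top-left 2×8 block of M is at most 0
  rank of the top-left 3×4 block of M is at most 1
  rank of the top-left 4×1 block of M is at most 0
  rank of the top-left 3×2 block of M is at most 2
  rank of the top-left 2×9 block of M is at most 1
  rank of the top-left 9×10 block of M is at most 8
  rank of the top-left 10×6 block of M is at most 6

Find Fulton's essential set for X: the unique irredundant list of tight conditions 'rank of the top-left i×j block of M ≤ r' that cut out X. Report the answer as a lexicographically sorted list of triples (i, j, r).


Propagating the 25 rank bounds to every northwest block:

  row 1: 0, 0, 0, 0, 0, 0, 0, 0, 0, 1, 1, 1
  row 2: 0, 0, 0, 0, 0, 0, 0, 0, 1, 2, 2, 2
  row 3: 0, 1, 1, 1, 1, 1, 1, 1, 2, 3, 3, 3
  row 4: 0, 1, 1, 1, 1, 2, 2, 2, 3, 4, 4, 4
  row 5: 1, 2, 2, 2, 2, 3, 3, 3, 4, 5, 5, 5
  row 6: 1, 2, 2, 3, 3, 4, 4, 4, 5, 6, 6, 6
  row 7: 1, 2, 2, 3, 3, 4, 4, 4, 5, 6, 6, 7
  row 8: 1, 2, 2, 3, 4, 5, 5, 5, 6, 7, 7, 8
  row 9: 1, 2, 2, 3, 4, 5, 6, 6, 7, 8, 8, 9
  row 10: 1, 2, 3, 4, 5, 6, 7, 7, 8, 9, 9, 10
  row 11: 1, 2, 3, 4, 5, 6, 7, 8, 9, 10, 10, 11
  row 12: 1, 2, 3, 4, 5, 6, 7, 8, 9, 10, 11, 12

hence w(1..12) = (10, 9, 2, 6, 1, 4, 12, 5, 7, 3, 8, 11).

8 SE-corners of the 30-cell Rothe diagram give Ess(w):

[(1, 9, 0), (2, 8, 0), (4, 1, 0), (4, 5, 1), (7, 5, 3), (7, 8, 4), (7, 11, 6), (9, 3, 2)]


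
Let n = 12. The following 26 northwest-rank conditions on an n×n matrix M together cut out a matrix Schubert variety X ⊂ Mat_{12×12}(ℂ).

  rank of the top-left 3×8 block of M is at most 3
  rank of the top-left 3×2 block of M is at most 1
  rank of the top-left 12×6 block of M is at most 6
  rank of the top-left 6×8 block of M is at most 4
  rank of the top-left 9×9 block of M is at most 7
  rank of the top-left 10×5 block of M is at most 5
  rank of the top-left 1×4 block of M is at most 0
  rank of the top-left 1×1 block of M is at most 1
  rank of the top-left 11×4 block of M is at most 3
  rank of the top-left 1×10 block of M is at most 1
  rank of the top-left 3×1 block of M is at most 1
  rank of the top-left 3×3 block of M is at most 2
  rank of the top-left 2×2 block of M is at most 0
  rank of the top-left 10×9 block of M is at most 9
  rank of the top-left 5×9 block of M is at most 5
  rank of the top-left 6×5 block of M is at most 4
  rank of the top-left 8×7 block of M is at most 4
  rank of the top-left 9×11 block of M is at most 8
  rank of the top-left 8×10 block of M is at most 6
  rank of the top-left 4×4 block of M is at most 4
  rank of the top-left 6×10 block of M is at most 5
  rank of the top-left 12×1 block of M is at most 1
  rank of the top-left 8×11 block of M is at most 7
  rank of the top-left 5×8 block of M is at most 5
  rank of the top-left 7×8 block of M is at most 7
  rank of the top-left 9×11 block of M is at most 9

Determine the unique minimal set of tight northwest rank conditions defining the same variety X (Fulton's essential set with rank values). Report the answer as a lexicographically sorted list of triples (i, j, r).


Reconstructing r_w from the 26 given conditions:

  0 0 0 0 1 1 1 1 1 1 1 1
  0 0 1 1 2 2 2 2 2 2 2 2
  1 1 2 2 3 3 3 3 3 3 3 3
  1 2 3 3 4 4 4 4 4 4 4 4
  1 2 3 3 4 4 4 4 5 5 5 5
  1 2 3 3 4 4 4 4 5 5 6 6
  1 2 3 3 4 4 4 5 6 6 7 7
  1 2 3 3 4 4 4 5 6 6 7 8
  1 2 3 3 4 5 5 6 7 7 8 9
  1 2 3 3 4 5 6 7 8 8 9 10
  1 2 3 3 4 5 6 7 8 9 10 11
  1 2 3 4 5 6 7 8 9 10 11 12

giving w = (5, 3, 1, 2, 9, 11, 8, 12, 6, 7, 10, 4) via Δ²R.

Fulton essential set (7 of the 25 Rothe cells):

[(1, 4, 0), (2, 2, 0), (6, 8, 4), (6, 10, 5), (8, 7, 4), (8, 10, 6), (11, 4, 3)]


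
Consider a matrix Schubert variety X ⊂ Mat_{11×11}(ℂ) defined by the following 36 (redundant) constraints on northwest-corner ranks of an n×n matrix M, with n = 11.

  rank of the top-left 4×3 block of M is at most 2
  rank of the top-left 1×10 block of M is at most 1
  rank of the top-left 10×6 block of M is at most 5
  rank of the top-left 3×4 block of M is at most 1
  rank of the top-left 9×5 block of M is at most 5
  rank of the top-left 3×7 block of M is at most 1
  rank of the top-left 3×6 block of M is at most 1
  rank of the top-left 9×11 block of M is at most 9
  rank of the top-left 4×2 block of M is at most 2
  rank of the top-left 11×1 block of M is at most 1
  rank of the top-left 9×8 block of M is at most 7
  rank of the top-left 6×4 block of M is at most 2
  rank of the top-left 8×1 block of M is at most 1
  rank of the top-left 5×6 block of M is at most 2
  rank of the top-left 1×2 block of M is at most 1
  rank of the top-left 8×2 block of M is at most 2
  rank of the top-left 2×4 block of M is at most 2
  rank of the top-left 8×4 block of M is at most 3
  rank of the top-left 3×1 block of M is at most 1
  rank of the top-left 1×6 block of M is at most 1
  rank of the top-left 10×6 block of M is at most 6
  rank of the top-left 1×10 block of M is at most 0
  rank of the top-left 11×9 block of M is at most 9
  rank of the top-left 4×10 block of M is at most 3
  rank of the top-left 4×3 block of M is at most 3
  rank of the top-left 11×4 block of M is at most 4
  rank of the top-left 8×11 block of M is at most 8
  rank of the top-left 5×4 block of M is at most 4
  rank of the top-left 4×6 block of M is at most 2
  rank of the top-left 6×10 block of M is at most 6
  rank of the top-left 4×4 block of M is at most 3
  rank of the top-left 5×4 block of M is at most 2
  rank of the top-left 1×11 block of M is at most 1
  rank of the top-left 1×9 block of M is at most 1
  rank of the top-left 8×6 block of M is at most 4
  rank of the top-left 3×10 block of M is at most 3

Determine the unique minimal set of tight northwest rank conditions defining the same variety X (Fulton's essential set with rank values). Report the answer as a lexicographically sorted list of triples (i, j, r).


Recovering R(i,j) via the rank-extension bound from the 36 conditions:

  R[1]: 0, 0, 0, 0, 0, 0, 0, 0, 0, 0, 1
  R[2]: 1, 1, 1, 1, 1, 1, 1, 1, 1, 1, 2
  R[3]: 1, 1, 1, 1, 1, 1, 1, 2, 2, 2, 3
  R[4]: 1, 2, 2, 2, 2, 2, 2, 3, 3, 3, 4
  R[5]: 1, 2, 2, 2, 2, 2, 3, 4, 4, 4, 5
  R[6]: 1, 2, 2, 2, 3, 3, 4, 5, 5, 5, 6
  R[7]: 1, 2, 3, 3, 4, 4, 5, 6, 6, 6, 7
  R[8]: 1, 2, 3, 3, 4, 4, 5, 6, 7, 7, 8
  R[9]: 1, 2, 3, 4, 5, 5, 6, 7, 8, 8, 9
  R[10]: 1, 2, 3, 4, 5, 5, 6, 7, 8, 9, 10
  R[11]: 1, 2, 3, 4, 5, 6, 7, 8, 9, 10, 11

the unique w with this rank table is (11, 1, 8, 2, 7, 5, 3, 9, 4, 10, 6).

D(w) has 25 cells with 7 SE-corners; essential set:

[(1, 10, 0), (3, 7, 1), (5, 6, 2), (6, 4, 2), (8, 4, 3), (8, 6, 4), (10, 6, 5)]


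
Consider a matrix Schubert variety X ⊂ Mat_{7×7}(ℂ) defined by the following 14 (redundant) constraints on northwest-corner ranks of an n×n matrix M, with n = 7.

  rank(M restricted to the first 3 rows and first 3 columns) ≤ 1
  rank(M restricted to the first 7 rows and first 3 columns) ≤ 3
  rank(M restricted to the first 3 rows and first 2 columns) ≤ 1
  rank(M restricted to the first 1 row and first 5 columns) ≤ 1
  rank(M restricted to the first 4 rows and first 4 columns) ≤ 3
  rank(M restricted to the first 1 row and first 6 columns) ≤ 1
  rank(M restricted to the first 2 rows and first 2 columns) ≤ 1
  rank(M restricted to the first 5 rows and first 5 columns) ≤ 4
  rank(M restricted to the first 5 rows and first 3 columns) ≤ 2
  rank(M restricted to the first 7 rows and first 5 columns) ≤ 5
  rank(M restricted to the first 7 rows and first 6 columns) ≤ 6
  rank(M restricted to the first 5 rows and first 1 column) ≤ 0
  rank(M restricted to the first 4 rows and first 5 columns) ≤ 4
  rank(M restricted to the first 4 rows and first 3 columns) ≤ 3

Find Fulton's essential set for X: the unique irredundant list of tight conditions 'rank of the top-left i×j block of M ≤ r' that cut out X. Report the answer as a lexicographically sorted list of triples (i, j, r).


Reconstructing r_w from the 14 given conditions:

  0, 1, 1, 1, 1, 1, 1
  0, 1, 1, 2, 2, 2, 2
  0, 1, 1, 2, 3, 3, 3
  0, 1, 2, 3, 4, 4, 4
  0, 1, 2, 3, 4, 5, 5
  1, 2, 3, 4, 5, 6, 6
  1, 2, 3, 4, 5, 6, 7

giving w = (2, 4, 5, 3, 6, 1, 7) via Δ²R.

|D(w)|=7, |Ess(w)|=2:

[(3, 3, 1), (5, 1, 0)]


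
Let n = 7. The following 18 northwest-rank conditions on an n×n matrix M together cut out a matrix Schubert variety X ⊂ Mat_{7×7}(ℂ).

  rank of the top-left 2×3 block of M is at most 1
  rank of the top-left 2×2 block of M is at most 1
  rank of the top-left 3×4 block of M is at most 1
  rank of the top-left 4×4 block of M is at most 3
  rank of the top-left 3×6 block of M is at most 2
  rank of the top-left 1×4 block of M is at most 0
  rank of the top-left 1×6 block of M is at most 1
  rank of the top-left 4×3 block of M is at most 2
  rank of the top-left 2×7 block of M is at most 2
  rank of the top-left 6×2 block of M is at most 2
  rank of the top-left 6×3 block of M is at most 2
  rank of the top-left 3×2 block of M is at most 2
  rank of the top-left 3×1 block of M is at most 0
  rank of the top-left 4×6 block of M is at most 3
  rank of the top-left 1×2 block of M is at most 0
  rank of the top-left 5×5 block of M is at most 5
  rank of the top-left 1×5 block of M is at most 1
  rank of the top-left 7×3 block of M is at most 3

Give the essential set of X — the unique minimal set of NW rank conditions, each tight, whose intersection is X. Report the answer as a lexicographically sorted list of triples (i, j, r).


The tightest implied rank at each (i,j), from the 18 conditions:

  0 0 0 0 1 1 1
  0 1 1 1 2 2 2
  0 1 1 1 2 2 3
  1 2 2 2 3 3 4
  1 2 2 3 4 4 5
  1 2 2 3 4 5 6
  1 2 3 4 5 6 7

hence w(1..7) = (5, 2, 7, 1, 4, 6, 3).

D(w) has 11 cells with 5 SE-corners; essential set:

[(1, 4, 0), (3, 1, 0), (3, 4, 1), (3, 6, 2), (6, 3, 2)]


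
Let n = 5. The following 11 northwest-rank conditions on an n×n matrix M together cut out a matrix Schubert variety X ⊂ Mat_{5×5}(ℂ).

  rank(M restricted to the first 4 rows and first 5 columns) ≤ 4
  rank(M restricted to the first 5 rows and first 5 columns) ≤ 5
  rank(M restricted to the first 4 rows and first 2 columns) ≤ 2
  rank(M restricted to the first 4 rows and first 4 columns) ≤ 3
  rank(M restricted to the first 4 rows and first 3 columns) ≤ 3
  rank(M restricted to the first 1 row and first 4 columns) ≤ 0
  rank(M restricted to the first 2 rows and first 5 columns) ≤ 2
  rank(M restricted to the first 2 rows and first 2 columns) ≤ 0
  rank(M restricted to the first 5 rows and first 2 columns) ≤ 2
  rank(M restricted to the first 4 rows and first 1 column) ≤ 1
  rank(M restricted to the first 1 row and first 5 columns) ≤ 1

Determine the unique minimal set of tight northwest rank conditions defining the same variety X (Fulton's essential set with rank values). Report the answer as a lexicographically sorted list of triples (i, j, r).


Propagating the 11 rank bounds to every northwest block:

  i=1: 0 0 0 0 1
  i=2: 0 0 1 1 2
  i=3: 1 1 2 2 3
  i=4: 1 2 3 3 4
  i=5: 1 2 3 4 5

second differences of R give the permutation w = (5, 3, 1, 2, 4).

2 SE-corners of the 6-cell Rothe diagram give Ess(w):

[(1, 4, 0), (2, 2, 0)]


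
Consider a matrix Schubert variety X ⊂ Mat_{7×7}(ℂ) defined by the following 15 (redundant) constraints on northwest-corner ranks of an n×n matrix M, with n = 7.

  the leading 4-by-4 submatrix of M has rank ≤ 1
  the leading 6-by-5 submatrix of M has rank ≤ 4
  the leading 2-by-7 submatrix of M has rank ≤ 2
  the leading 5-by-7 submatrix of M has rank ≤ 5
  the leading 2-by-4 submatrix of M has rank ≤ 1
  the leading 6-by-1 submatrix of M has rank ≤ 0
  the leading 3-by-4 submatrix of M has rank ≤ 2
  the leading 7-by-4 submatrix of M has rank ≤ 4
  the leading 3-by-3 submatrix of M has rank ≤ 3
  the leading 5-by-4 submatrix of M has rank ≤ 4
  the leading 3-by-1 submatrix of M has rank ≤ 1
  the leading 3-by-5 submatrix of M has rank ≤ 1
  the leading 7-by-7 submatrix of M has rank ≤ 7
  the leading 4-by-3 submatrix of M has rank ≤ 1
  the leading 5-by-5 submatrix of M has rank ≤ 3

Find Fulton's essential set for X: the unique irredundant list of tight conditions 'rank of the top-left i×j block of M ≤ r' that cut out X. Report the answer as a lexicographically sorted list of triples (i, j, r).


Rank table r_w(7×7) implied by the 15 constraints:

  R[1]: 0, 1, 1, 1, 1, 1, 1
  R[2]: 0, 1, 1, 1, 1, 2, 2
  R[3]: 0, 1, 1, 1, 1, 2, 3
  R[4]: 0, 1, 1, 1, 2, 3, 4
  R[5]: 0, 1, 2, 2, 3, 4, 5
  R[6]: 0, 1, 2, 3, 4, 5, 6
  R[7]: 1, 2, 3, 4, 5, 6, 7

the unique w with this rank table is (2, 6, 7, 5, 3, 4, 1).

|D(w)|=14, |Ess(w)|=3:

[(3, 5, 1), (4, 4, 1), (6, 1, 0)]


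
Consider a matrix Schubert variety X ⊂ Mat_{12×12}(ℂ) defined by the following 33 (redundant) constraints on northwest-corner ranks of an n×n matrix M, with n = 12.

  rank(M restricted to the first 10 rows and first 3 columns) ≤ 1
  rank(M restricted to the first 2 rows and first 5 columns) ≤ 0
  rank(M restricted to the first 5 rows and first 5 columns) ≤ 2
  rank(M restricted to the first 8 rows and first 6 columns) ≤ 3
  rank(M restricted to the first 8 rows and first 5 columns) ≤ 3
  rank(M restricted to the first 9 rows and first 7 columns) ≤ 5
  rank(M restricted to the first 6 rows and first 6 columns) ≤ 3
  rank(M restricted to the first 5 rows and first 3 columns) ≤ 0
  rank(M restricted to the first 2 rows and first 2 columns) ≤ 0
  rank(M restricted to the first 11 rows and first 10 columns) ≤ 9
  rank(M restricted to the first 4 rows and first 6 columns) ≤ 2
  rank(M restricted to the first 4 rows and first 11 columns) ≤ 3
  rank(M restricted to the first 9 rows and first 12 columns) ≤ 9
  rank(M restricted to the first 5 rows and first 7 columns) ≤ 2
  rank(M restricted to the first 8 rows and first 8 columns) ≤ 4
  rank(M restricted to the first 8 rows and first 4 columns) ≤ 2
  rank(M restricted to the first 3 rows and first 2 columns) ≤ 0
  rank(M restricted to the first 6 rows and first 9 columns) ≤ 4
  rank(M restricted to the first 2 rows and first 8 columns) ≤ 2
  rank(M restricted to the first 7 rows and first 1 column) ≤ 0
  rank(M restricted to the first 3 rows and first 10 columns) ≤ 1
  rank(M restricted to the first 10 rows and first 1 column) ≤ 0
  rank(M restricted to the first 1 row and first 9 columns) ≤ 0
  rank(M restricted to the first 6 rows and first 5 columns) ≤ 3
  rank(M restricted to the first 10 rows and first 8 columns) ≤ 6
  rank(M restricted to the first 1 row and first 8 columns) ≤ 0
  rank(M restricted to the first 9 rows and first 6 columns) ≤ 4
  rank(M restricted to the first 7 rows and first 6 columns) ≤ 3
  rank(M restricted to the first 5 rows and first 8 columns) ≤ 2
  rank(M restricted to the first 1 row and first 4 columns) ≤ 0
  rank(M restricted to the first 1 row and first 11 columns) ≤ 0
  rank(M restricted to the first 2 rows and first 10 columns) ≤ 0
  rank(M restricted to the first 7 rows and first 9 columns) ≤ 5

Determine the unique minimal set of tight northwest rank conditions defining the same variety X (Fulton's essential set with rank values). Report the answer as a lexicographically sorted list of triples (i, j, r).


Propagating the 33 rank bounds to every northwest block:

  0 | 0 | 0 | 0 | 0 | 0 | 0 | 0 | 0 | 0 | 0 | 1
  0 | 0 | 0 | 0 | 0 | 0 | 0 | 0 | 0 | 0 | 1 | 2
  0 | 0 | 0 | 1 | 1 | 1 | 1 | 1 | 1 | 1 | 2 | 3
  0 | 0 | 0 | 1 | 2 | 2 | 2 | 2 | 2 | 2 | 3 | 4
  0 | 0 | 0 | 1 | 2 | 2 | 2 | 2 | 3 | 3 | 4 | 5
  0 | 1 | 1 | 2 | 3 | 3 | 3 | 3 | 4 | 4 | 5 | 6
  0 | 1 | 1 | 2 | 3 | 3 | 4 | 4 | 5 | 5 | 6 | 7
  0 | 1 | 1 | 2 | 3 | 3 | 4 | 4 | 5 | 6 | 7 | 8
  0 | 1 | 1 | 2 | 3 | 4 | 5 | 5 | 6 | 7 | 8 | 9
  0 | 1 | 1 | 2 | 3 | 4 | 5 | 6 | 7 | 8 | 9 | 10
  1 | 2 | 2 | 3 | 4 | 5 | 6 | 7 | 8 | 9 | 10 | 11
  1 | 2 | 3 | 4 | 5 | 6 | 7 | 8 | 9 | 10 | 11 | 12

so w = (12, 11, 4, 5, 9, 2, 7, 10, 6, 8, 1, 3).

ℓ(w)=45; the 8 essential cells (i,j,r):

[(1, 11, 0), (2, 10, 0), (5, 3, 0), (5, 8, 2), (8, 6, 3), (8, 8, 4), (10, 1, 0), (10, 3, 1)]


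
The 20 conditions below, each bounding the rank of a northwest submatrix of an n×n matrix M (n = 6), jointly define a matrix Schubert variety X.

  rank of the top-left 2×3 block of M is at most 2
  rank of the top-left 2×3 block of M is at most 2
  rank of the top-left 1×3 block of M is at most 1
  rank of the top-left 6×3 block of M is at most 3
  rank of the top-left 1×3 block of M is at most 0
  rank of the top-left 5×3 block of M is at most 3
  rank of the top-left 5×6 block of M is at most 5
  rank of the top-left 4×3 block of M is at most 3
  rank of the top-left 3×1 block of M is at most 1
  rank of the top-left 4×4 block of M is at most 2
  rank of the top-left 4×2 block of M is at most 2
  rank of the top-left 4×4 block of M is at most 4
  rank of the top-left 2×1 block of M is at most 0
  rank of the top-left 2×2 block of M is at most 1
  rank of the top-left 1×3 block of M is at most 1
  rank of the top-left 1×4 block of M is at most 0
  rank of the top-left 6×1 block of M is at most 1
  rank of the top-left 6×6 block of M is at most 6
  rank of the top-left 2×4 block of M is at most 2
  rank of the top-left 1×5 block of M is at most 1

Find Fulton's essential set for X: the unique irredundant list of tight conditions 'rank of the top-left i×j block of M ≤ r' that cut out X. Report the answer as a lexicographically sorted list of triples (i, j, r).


Reconstructing r_w from the 20 given conditions:

  row 1: 0 | 0 | 0 | 0 | 1 | 1
  row 2: 0 | 1 | 1 | 1 | 2 | 2
  row 3: 1 | 2 | 2 | 2 | 3 | 3
  row 4: 1 | 2 | 2 | 2 | 3 | 4
  row 5: 1 | 2 | 3 | 3 | 4 | 5
  row 6: 1 | 2 | 3 | 4 | 5 | 6

reading off 1-entries of Δ²R: w = (5, 2, 1, 6, 3, 4).

Rothe diagram D(w) (7 cells), 3 SE-corners (essential conditions):

[(1, 4, 0), (2, 1, 0), (4, 4, 2)]


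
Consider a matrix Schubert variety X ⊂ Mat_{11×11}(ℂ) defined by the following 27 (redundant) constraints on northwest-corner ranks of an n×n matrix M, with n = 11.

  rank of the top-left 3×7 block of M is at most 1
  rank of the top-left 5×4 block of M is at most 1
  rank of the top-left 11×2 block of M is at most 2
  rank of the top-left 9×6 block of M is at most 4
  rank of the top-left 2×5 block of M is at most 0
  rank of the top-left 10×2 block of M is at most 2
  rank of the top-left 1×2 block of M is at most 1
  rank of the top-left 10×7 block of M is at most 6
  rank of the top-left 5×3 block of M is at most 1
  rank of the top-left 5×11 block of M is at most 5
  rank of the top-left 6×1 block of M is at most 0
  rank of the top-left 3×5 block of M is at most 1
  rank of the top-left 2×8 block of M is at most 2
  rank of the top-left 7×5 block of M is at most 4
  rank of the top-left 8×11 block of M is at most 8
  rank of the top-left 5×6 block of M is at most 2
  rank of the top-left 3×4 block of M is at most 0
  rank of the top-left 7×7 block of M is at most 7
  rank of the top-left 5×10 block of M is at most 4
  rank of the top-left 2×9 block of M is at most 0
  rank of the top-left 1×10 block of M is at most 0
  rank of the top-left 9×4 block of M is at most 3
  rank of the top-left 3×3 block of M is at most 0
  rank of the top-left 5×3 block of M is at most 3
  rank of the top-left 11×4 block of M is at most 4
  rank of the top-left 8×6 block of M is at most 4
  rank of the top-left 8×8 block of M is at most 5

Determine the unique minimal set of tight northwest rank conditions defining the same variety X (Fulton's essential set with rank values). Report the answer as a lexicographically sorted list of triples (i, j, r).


Recovering R(i,j) via the rank-extension bound from the 27 conditions:

  row 1: 0 0 0 0 0 0 0 0 0 0 1
  row 2: 0 0 0 0 0 0 0 0 0 1 2
  row 3: 0 0 0 0 1 1 1 1 1 2 3
  row 4: 0 1 1 1 2 2 2 2 2 3 4
  row 5: 0 1 1 1 2 2 3 3 3 4 5
  row 6: 0 1 2 2 3 3 4 4 4 5 6
  row 7: 1 2 3 3 4 4 5 5 5 6 7
  row 8: 1 2 3 3 4 4 5 5 6 7 8
  row 9: 1 2 3 3 4 4 5 6 7 8 9
  row 10: 1 2 3 4 5 5 6 7 8 9 10
  row 11: 1 2 3 4 5 6 7 8 9 10 11

so w = (11, 10, 5, 2, 7, 3, 1, 9, 8, 4, 6).

9 SE-corners of the 34-cell Rothe diagram give Ess(w):

[(1, 10, 0), (2, 9, 0), (3, 4, 0), (5, 4, 1), (5, 6, 2), (6, 1, 0), (8, 8, 5), (9, 4, 3), (9, 6, 4)]


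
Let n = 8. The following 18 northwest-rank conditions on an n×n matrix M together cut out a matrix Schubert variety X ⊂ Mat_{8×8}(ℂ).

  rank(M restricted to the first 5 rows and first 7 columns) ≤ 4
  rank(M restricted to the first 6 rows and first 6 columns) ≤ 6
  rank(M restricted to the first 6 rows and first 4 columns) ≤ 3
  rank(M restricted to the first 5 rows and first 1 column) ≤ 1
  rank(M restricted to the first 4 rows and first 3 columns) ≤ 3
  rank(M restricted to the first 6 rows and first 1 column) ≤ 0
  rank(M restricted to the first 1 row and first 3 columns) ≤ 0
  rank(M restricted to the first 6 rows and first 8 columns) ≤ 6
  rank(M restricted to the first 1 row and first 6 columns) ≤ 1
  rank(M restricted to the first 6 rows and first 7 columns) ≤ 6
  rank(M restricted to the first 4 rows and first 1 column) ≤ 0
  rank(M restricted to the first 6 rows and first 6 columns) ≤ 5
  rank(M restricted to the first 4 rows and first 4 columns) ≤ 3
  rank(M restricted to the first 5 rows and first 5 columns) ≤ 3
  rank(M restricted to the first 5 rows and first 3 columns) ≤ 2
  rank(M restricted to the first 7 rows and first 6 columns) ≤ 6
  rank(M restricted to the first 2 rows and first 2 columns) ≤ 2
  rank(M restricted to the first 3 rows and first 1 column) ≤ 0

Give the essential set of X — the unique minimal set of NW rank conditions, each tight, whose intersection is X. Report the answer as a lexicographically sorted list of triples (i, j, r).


Reconstructing r_w from the 18 given conditions:

  i=1: 0 | 0 | 0 | 1 | 1 | 1 | 1 | 1
  i=2: 0 | 1 | 1 | 2 | 2 | 2 | 2 | 2
  i=3: 0 | 1 | 2 | 3 | 3 | 3 | 3 | 3
  i=4: 0 | 1 | 2 | 3 | 3 | 4 | 4 | 4
  i=5: 0 | 1 | 2 | 3 | 3 | 4 | 4 | 5
  i=6: 0 | 1 | 2 | 3 | 4 | 5 | 5 | 6
  i=7: 1 | 2 | 3 | 4 | 5 | 6 | 6 | 7
  i=8: 1 | 2 | 3 | 4 | 5 | 6 | 7 | 8

so w = (4, 2, 3, 6, 8, 5, 1, 7).

D(w) has 11 cells with 4 SE-corners; essential set:

[(1, 3, 0), (5, 5, 3), (5, 7, 4), (6, 1, 0)]


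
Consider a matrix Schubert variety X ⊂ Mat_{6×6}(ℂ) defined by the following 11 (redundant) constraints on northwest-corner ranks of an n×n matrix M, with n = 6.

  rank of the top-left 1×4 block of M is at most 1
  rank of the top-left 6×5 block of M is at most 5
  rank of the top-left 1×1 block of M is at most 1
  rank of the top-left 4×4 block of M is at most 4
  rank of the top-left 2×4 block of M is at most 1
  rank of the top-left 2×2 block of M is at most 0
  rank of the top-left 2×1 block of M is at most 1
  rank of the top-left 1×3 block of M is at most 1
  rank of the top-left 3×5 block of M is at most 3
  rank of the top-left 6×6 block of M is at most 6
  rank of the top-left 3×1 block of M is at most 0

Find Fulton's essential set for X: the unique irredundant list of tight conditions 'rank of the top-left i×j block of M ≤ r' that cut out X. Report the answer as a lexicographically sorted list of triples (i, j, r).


Rank table r_w(6×6) implied by the 11 constraints:

  0  0  1  1  1  1
  0  0  1  1  2  2
  0  1  2  2  3  3
  1  2  3  3  4  4
  1  2  3  4  5  5
  1  2  3  4  5  6

reading off 1-entries of Δ²R: w = (3, 5, 2, 1, 4, 6).

Fulton essential set (3 of the 6 Rothe cells):

[(2, 2, 0), (2, 4, 1), (3, 1, 0)]


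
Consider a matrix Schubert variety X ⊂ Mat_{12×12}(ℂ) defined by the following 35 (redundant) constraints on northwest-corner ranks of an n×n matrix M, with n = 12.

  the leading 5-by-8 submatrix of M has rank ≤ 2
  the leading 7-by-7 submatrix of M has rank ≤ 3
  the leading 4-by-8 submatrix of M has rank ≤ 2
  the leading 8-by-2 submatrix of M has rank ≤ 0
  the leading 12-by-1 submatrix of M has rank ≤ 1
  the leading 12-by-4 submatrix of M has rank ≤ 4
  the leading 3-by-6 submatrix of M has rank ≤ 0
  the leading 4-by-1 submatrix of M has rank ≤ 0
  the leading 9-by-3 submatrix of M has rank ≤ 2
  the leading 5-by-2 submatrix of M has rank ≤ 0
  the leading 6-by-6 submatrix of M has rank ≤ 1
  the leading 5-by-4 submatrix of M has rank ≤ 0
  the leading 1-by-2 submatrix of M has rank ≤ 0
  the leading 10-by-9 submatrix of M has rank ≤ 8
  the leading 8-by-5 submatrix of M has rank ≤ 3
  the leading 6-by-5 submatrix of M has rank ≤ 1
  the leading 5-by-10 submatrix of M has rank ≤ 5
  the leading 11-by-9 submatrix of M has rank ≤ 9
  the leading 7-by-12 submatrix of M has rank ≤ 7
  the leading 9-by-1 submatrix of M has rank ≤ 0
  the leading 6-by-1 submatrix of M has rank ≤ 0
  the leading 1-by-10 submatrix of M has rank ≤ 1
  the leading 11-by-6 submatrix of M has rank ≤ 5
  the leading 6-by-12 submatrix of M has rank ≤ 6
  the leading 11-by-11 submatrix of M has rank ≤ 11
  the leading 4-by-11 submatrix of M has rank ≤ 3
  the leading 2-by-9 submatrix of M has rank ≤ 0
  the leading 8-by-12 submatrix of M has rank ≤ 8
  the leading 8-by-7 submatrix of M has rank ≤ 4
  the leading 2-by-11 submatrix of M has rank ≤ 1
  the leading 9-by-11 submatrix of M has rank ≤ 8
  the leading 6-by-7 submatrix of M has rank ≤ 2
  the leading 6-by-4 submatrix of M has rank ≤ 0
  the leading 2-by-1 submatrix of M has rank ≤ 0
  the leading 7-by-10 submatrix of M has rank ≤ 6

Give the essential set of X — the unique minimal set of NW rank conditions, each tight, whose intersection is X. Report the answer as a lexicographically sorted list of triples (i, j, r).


Rank table r_w(12×12) implied by the 35 constraints:

  R[1]: 0 | 0 | 0 | 0 | 0 | 0 | 0 | 0 | 0 | 1 | 1 | 1
  R[2]: 0 | 0 | 0 | 0 | 0 | 0 | 0 | 0 | 0 | 1 | 1 | 2
  R[3]: 0 | 0 | 0 | 0 | 0 | 0 | 1 | 1 | 1 | 2 | 2 | 3
  R[4]: 0 | 0 | 0 | 0 | 1 | 1 | 2 | 2 | 2 | 3 | 3 | 4
  R[5]: 0 | 0 | 0 | 0 | 1 | 1 | 2 | 2 | 3 | 4 | 4 | 5
  R[6]: 0 | 0 | 0 | 0 | 1 | 1 | 2 | 3 | 4 | 5 | 5 | 6
  R[7]: 0 | 0 | 1 | 1 | 2 | 2 | 3 | 4 | 5 | 6 | 6 | 7
  R[8]: 0 | 0 | 1 | 2 | 3 | 3 | 4 | 5 | 6 | 7 | 7 | 8
  R[9]: 0 | 1 | 2 | 3 | 4 | 4 | 5 | 6 | 7 | 8 | 8 | 9
  R[10]: 1 | 2 | 3 | 4 | 5 | 5 | 6 | 7 | 8 | 9 | 9 | 10
  R[11]: 1 | 2 | 3 | 4 | 5 | 5 | 6 | 7 | 8 | 9 | 10 | 11
  R[12]: 1 | 2 | 3 | 4 | 5 | 6 | 7 | 8 | 9 | 10 | 11 | 12

second differences of R give the permutation w = (10, 12, 7, 5, 9, 8, 3, 4, 2, 1, 11, 6).

D(w) has 46 cells with 9 SE-corners; essential set:

[(2, 9, 0), (2, 11, 1), (3, 6, 0), (5, 8, 2), (6, 4, 0), (6, 6, 1), (8, 2, 0), (9, 1, 0), (11, 6, 5)]
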